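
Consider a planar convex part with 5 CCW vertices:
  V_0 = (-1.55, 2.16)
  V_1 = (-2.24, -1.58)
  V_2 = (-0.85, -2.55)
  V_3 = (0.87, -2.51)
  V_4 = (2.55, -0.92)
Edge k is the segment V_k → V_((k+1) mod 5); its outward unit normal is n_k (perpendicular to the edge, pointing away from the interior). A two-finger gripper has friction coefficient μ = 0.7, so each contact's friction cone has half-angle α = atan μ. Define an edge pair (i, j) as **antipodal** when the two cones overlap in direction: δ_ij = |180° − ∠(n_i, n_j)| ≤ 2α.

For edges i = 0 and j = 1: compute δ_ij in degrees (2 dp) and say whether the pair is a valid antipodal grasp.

δ = 114.46°, invalid

α = atan 0.7 = 34.99°;  2α = 69.98°
edge 0: e_0 = (-0.69, -3.74);  n_0 = (-0.9834, +0.1814)
edge 1: e_1 = (+1.39, -0.97);  n_1 = (-0.5723, -0.8201)
∠(n_0, n_1) = 65.54°
δ = |180° − 65.54°| = 114.46°
114.46° > 2α = 69.98°  →  invalid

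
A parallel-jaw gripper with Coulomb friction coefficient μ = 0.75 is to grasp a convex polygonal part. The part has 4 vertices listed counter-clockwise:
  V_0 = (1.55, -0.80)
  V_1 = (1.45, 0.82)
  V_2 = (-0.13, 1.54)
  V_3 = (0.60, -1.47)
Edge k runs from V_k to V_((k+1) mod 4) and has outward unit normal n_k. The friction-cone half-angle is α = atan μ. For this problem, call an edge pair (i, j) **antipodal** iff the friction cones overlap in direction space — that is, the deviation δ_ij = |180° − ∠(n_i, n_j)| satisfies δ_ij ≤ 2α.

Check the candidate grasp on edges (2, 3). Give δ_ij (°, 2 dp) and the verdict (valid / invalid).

δ = 68.44°, valid

α = atan 0.75 = 36.87°;  2α = 73.74°
edge 2: e_2 = (+0.73, -3.01);  n_2 = (-0.9718, -0.2357)
edge 3: e_3 = (+0.95, +0.67);  n_3 = (+0.5763, -0.8172)
∠(n_2, n_3) = 111.56°
δ = |180° − 111.56°| = 68.44°
68.44° ≤ 2α = 73.74°  →  valid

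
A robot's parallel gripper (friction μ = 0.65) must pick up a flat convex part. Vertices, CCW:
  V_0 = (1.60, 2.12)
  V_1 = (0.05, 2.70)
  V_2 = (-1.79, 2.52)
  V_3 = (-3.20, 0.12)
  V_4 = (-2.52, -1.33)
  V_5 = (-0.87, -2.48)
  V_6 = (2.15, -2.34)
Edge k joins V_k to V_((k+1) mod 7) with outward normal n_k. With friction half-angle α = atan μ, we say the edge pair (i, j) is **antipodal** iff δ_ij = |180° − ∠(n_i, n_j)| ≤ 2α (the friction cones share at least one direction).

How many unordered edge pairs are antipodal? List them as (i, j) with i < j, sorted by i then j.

α = atan 0.65 = 33.02°;  2α = 66.05°
n_0 = (+0.3505, +0.9366)
n_1 = (-0.0974, +0.9952)
n_2 = (-0.8622, +0.5065)
n_3 = (-0.9054, -0.4246)
n_4 = (-0.5718, -0.8204)
n_5 = (+0.0463, -0.9989)
n_6 = (+0.9925, +0.1224)
  (0,1): δ = 153.90°  ·
  (0,2): δ = 99.92°  ·
  (0,3): δ = 44.36°  ✓
  (0,4): δ = 14.36°  ✓
  (0,5): δ = 23.17°  ✓
  (0,6): δ = 117.55°  ·
  (1,2): δ = 126.02°  ·
  (1,3): δ = 70.46°  ·
  (1,4): δ = 40.46°  ✓
  (1,5): δ = 2.93°  ✓
  (1,6): δ = 91.44°  ·
  (2,3): δ = 124.44°  ·
  (2,4): δ = 94.44°  ·
  (2,5): δ = 56.91°  ✓
  (2,6): δ = 37.46°  ✓
  (3,4): δ = 150.00°  ·
  (3,5): δ = 112.47°  ·
  (3,6): δ = 18.09°  ✓
  (4,5): δ = 142.47°  ·
  (4,6): δ = 48.09°  ✓
  (5,6): δ = 85.62°  ·
antipodal pairs: 9

count = 9; pairs: (0,3), (0,4), (0,5), (1,4), (1,5), (2,5), (2,6), (3,6), (4,6)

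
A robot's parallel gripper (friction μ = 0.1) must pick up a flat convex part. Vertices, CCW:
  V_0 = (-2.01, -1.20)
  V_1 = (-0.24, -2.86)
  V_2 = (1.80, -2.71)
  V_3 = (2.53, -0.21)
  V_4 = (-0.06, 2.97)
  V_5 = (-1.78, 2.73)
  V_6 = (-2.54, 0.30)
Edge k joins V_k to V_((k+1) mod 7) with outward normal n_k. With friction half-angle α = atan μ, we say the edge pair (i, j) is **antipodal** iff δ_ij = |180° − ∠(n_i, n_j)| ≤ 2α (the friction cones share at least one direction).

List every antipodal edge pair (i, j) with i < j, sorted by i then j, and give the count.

count = 3; pairs: (0,3), (1,4), (2,5)

α = atan 0.1 = 5.71°;  2α = 11.42°
n_0 = (-0.6841, -0.7294)
n_1 = (+0.0733, -0.9973)
n_2 = (+0.9599, -0.2803)
n_3 = (+0.7754, +0.6315)
n_4 = (-0.1382, +0.9904)
n_5 = (-0.9544, +0.2985)
n_6 = (-0.9429, -0.3331)
  (0,1): δ = 132.63°  ·
  (0,2): δ = 63.11°  ·
  (0,3): δ = 7.68°  ✓
  (0,4): δ = 51.11°  ·
  (0,5): δ = 115.80°  ·
  (0,6): δ = 152.62°  ·
  (1,2): δ = 110.48°  ·
  (1,3): δ = 55.04°  ·
  (1,4): δ = 3.74°  ✓
  (1,5): δ = 68.43°  ·
  (1,6): δ = 105.25°  ·
  (2,3): δ = 124.56°  ·
  (2,4): δ = 65.78°  ·
  (2,5): δ = 1.09°  ✓
  (2,6): δ = 35.74°  ·
  (3,4): δ = 121.22°  ·
  (3,5): δ = 56.53°  ·
  (3,6): δ = 19.70°  ·
  (4,5): δ = 115.31°  ·
  (4,6): δ = 78.48°  ·
  (5,6): δ = 143.17°  ·
antipodal pairs: 3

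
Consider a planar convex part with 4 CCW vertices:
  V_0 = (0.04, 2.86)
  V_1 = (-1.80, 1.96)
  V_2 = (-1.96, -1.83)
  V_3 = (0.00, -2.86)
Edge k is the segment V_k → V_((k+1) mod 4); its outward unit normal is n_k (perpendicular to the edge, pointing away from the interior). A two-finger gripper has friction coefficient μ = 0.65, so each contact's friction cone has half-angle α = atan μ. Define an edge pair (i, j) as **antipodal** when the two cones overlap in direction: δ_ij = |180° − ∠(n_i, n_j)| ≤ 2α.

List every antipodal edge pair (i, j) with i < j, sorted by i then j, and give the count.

count = 4; pairs: (0,2), (0,3), (1,3), (2,3)

α = atan 0.65 = 33.02°;  2α = 66.05°
n_0 = (-0.4394, +0.8983)
n_1 = (-0.9991, +0.0422)
n_2 = (-0.4652, -0.8852)
n_3 = (+1.0000, -0.0070)
  (0,1): δ = 118.48°  ·
  (0,2): δ = 53.79°  ✓
  (0,3): δ = 63.53°  ✓
  (1,2): δ = 115.31°  ·
  (1,3): δ = 2.02°  ✓
  (2,3): δ = 62.68°  ✓
antipodal pairs: 4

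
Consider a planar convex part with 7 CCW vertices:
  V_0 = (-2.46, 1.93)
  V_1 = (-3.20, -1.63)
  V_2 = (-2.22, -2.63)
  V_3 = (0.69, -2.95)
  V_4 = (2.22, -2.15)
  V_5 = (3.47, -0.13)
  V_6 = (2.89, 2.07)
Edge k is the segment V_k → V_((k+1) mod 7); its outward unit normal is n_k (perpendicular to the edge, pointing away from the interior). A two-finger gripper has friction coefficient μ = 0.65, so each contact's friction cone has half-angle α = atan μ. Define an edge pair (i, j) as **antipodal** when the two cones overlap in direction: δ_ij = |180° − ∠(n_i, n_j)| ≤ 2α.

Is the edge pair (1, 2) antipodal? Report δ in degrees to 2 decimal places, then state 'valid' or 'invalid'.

α = atan 0.65 = 33.02°;  2α = 66.05°
edge 1: e_1 = (+0.98, -1.00);  n_1 = (-0.7142, -0.6999)
edge 2: e_2 = (+2.91, -0.32);  n_2 = (-0.1093, -0.9940)
∠(n_1, n_2) = 39.30°
δ = |180° − 39.30°| = 140.70°
140.70° > 2α = 66.05°  →  invalid

δ = 140.70°, invalid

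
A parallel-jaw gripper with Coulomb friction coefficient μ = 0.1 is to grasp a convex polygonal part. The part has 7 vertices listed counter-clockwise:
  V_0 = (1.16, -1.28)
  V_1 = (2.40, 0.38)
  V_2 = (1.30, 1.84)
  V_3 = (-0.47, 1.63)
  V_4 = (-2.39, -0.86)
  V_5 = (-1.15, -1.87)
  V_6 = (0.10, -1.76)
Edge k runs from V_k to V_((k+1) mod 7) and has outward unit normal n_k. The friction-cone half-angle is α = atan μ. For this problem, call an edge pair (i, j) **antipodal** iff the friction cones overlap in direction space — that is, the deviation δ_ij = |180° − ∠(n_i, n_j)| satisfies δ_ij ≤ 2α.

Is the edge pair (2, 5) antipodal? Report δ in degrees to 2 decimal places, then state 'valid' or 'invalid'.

δ = 1.74°, valid

α = atan 0.1 = 5.71°;  2α = 11.42°
edge 2: e_2 = (-1.77, -0.21);  n_2 = (-0.1178, +0.9930)
edge 5: e_5 = (+1.25, +0.11);  n_5 = (+0.0877, -0.9962)
∠(n_2, n_5) = 178.26°
δ = |180° − 178.26°| = 1.74°
1.74° ≤ 2α = 11.42°  →  valid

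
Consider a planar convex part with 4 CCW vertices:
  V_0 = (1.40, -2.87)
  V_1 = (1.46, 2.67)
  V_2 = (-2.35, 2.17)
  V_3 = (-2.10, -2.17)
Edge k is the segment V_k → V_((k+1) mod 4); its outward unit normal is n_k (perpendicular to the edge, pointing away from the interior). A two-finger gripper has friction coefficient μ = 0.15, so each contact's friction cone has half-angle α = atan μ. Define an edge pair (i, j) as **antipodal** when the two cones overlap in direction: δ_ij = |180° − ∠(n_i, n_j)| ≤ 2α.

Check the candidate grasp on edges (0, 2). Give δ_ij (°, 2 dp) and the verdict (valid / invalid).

δ = 3.92°, valid

α = atan 0.15 = 8.53°;  2α = 17.06°
edge 0: e_0 = (+0.06, +5.54);  n_0 = (+0.9999, -0.0108)
edge 2: e_2 = (+0.25, -4.34);  n_2 = (-0.9983, -0.0575)
∠(n_0, n_2) = 176.08°
δ = |180° − 176.08°| = 3.92°
3.92° ≤ 2α = 17.06°  →  valid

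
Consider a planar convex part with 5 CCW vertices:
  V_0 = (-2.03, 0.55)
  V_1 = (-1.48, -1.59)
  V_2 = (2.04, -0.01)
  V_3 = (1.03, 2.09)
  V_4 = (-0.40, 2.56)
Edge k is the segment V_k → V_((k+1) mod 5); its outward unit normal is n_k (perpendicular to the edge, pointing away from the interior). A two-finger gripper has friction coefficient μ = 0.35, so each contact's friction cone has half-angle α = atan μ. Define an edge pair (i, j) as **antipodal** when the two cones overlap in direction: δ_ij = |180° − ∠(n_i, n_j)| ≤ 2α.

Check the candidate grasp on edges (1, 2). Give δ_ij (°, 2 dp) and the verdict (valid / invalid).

α = atan 0.35 = 19.29°;  2α = 38.58°
edge 1: e_1 = (+3.52, +1.58);  n_1 = (+0.4095, -0.9123)
edge 2: e_2 = (-1.01, +2.10);  n_2 = (+0.9012, +0.4334)
∠(n_1, n_2) = 91.51°
δ = |180° − 91.51°| = 88.49°
88.49° > 2α = 38.58°  →  invalid

δ = 88.49°, invalid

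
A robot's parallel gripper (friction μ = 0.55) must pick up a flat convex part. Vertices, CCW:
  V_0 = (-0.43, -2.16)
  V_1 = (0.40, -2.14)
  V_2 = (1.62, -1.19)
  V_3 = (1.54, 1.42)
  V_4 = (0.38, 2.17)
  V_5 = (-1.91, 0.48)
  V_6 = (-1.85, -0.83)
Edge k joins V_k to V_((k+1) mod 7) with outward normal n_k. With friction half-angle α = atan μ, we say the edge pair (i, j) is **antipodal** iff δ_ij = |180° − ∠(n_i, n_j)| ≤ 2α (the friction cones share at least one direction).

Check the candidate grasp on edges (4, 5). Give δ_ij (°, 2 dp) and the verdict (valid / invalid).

δ = 123.80°, invalid

α = atan 0.55 = 28.81°;  2α = 57.62°
edge 4: e_4 = (-2.29, -1.69);  n_4 = (-0.5938, +0.8046)
edge 5: e_5 = (+0.06, -1.31);  n_5 = (-0.9990, -0.0458)
∠(n_4, n_5) = 56.20°
δ = |180° − 56.20°| = 123.80°
123.80° > 2α = 57.62°  →  invalid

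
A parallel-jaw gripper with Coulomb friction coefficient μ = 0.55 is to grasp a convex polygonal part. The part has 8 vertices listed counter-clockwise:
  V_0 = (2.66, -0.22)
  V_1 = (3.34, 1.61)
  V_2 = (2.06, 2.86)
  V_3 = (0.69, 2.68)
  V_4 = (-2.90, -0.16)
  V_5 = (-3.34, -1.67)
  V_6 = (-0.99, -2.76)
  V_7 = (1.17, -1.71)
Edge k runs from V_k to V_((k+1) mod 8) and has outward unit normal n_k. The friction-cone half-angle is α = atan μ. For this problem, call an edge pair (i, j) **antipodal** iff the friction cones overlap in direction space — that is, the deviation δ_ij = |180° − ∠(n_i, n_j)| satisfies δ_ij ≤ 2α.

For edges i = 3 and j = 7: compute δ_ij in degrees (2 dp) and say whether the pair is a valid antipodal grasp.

δ = 6.65°, valid

α = atan 0.55 = 28.81°;  2α = 57.62°
edge 3: e_3 = (-3.59, -2.84);  n_3 = (-0.6204, +0.7843)
edge 7: e_7 = (+1.49, +1.49);  n_7 = (+0.7071, -0.7071)
∠(n_3, n_7) = 173.35°
δ = |180° − 173.35°| = 6.65°
6.65° ≤ 2α = 57.62°  →  valid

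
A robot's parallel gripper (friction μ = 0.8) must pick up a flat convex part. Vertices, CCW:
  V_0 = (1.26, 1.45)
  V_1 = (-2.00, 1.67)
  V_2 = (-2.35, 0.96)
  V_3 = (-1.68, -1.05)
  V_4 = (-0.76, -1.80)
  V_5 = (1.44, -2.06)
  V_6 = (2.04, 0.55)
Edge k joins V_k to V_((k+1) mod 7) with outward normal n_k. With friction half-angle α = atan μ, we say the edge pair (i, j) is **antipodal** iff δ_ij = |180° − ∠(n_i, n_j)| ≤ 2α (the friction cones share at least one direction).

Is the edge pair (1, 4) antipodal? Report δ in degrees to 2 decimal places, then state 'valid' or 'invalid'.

δ = 70.50°, valid

α = atan 0.8 = 38.66°;  2α = 77.32°
edge 1: e_1 = (-0.35, -0.71);  n_1 = (-0.8969, +0.4422)
edge 4: e_4 = (+2.20, -0.26);  n_4 = (-0.1174, -0.9931)
∠(n_1, n_4) = 109.50°
δ = |180° − 109.50°| = 70.50°
70.50° ≤ 2α = 77.32°  →  valid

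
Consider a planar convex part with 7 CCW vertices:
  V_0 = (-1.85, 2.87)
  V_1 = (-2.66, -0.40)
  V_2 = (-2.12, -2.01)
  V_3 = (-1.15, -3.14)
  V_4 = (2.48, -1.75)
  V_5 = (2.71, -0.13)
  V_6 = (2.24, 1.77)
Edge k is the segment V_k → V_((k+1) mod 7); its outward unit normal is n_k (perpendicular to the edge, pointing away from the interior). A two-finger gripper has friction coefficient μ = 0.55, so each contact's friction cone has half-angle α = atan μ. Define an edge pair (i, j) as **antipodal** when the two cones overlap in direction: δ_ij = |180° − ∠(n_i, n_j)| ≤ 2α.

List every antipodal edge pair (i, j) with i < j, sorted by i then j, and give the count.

α = atan 0.55 = 28.81°;  2α = 57.62°
n_0 = (-0.9707, +0.2404)
n_1 = (-0.9481, -0.3180)
n_2 = (-0.7588, -0.6513)
n_3 = (+0.3576, -0.9339)
n_4 = (+0.9901, -0.1406)
n_5 = (+0.9707, +0.2401)
n_6 = (+0.2597, +0.9657)
  (0,1): δ = 147.55°  ·
  (0,2): δ = 125.44°  ·
  (0,3): δ = 55.13°  ✓
  (0,4): δ = 5.83°  ✓
  (0,5): δ = 27.81°  ✓
  (0,6): δ = 88.86°  ·
  (1,2): δ = 157.90°  ·
  (1,3): δ = 87.59°  ·
  (1,4): δ = 26.62°  ✓
  (1,5): δ = 4.65°  ✓
  (1,6): δ = 56.40°  ✓
  (2,3): δ = 109.69°  ·
  (2,4): δ = 48.72°  ✓
  (2,5): δ = 26.75°  ✓
  (2,6): δ = 34.30°  ✓
  (3,4): δ = 119.03°  ·
  (3,5): δ = 97.06°  ·
  (3,6): δ = 36.01°  ✓
  (4,5): δ = 158.03°  ·
  (4,6): δ = 96.97°  ·
  (5,6): δ = 118.95°  ·
antipodal pairs: 10

count = 10; pairs: (0,3), (0,4), (0,5), (1,4), (1,5), (1,6), (2,4), (2,5), (2,6), (3,6)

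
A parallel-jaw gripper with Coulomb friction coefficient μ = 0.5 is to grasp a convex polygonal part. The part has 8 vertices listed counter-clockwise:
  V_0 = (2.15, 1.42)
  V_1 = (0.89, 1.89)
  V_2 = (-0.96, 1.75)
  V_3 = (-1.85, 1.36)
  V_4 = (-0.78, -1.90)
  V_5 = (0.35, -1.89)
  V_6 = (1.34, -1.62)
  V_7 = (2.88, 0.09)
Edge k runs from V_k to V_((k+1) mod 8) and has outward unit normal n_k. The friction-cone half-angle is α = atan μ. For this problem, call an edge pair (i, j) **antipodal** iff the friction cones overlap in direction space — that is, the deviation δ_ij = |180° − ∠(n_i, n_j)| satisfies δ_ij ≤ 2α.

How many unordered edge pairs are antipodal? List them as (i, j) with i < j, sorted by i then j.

α = atan 0.5 = 26.57°;  2α = 53.13°
n_0 = (+0.3495, +0.9369)
n_1 = (-0.0755, +0.9971)
n_2 = (-0.4014, +0.9159)
n_3 = (-0.9501, -0.3119)
n_4 = (+0.0088, -1.0000)
n_5 = (+0.2631, -0.9648)
n_6 = (+0.7431, -0.6692)
n_7 = (+0.8766, +0.4812)
  (0,1): δ = 155.22°  ·
  (0,2): δ = 135.88°  ·
  (0,3): δ = 51.37°  ✓
  (0,4): δ = 20.96°  ✓
  (0,5): δ = 35.71°  ✓
  (0,6): δ = 68.45°  ·
  (0,7): δ = 139.22°  ·
  (1,2): δ = 160.66°  ·
  (1,3): δ = 76.16°  ·
  (1,4): δ = 3.82°  ✓
  (1,5): δ = 10.93°  ✓
  (1,6): δ = 43.67°  ✓
  (1,7): δ = 114.43°  ·
  (2,3): δ = 95.49°  ·
  (2,4): δ = 23.16°  ✓
  (2,5): δ = 8.41°  ✓
  (2,6): δ = 24.33°  ✓
  (2,7): δ = 95.10°  ·
  (3,4): δ = 107.66°  ·
  (3,5): δ = 92.92°  ·
  (3,6): δ = 60.18°  ·
  (3,7): δ = 10.59°  ✓
  (4,5): δ = 165.25°  ·
  (4,6): δ = 132.51°  ·
  (4,7): δ = 61.75°  ·
  (5,6): δ = 147.26°  ·
  (5,7): δ = 76.49°  ·
  (6,7): δ = 109.23°  ·
antipodal pairs: 10

count = 10; pairs: (0,3), (0,4), (0,5), (1,4), (1,5), (1,6), (2,4), (2,5), (2,6), (3,7)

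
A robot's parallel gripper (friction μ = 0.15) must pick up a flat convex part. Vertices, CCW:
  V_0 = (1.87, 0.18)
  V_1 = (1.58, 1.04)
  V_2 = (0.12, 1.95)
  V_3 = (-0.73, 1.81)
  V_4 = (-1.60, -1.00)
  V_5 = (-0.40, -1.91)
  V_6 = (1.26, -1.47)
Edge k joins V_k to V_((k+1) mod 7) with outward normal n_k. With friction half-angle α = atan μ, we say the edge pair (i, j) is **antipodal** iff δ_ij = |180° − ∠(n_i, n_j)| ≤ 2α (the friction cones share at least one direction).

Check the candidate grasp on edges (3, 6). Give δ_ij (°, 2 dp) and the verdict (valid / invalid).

δ = 3.09°, valid

α = atan 0.15 = 8.53°;  2α = 17.06°
edge 3: e_3 = (-0.87, -2.81);  n_3 = (-0.9553, +0.2958)
edge 6: e_6 = (+0.61, +1.65);  n_6 = (+0.9380, -0.3468)
∠(n_3, n_6) = 176.91°
δ = |180° − 176.91°| = 3.09°
3.09° ≤ 2α = 17.06°  →  valid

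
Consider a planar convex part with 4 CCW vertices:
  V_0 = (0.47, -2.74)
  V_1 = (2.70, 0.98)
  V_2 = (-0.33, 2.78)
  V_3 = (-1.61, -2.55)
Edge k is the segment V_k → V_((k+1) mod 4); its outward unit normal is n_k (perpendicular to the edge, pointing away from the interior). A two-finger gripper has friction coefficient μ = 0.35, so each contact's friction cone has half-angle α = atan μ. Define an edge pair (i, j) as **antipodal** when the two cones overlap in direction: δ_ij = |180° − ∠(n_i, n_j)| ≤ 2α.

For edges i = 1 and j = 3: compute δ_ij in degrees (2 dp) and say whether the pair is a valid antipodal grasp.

δ = 25.49°, valid

α = atan 0.35 = 19.29°;  2α = 38.58°
edge 1: e_1 = (-3.03, +1.80);  n_1 = (+0.5107, +0.8597)
edge 3: e_3 = (+2.08, -0.19);  n_3 = (-0.0910, -0.9959)
∠(n_1, n_3) = 154.51°
δ = |180° − 154.51°| = 25.49°
25.49° ≤ 2α = 38.58°  →  valid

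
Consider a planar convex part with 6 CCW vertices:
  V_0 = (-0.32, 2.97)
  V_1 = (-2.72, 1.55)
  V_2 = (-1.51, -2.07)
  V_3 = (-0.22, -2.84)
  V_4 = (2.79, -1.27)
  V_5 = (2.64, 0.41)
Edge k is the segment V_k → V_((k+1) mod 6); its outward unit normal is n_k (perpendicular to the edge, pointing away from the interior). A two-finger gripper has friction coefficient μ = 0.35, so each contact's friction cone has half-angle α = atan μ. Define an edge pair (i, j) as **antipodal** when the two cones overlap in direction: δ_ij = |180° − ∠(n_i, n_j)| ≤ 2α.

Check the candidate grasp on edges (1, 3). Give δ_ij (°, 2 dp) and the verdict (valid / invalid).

α = atan 0.35 = 19.29°;  2α = 38.58°
edge 1: e_1 = (+1.21, -3.62);  n_1 = (-0.9484, -0.3170)
edge 3: e_3 = (+3.01, +1.57);  n_3 = (+0.4625, -0.8866)
∠(n_1, n_3) = 99.06°
δ = |180° − 99.06°| = 80.94°
80.94° > 2α = 38.58°  →  invalid

δ = 80.94°, invalid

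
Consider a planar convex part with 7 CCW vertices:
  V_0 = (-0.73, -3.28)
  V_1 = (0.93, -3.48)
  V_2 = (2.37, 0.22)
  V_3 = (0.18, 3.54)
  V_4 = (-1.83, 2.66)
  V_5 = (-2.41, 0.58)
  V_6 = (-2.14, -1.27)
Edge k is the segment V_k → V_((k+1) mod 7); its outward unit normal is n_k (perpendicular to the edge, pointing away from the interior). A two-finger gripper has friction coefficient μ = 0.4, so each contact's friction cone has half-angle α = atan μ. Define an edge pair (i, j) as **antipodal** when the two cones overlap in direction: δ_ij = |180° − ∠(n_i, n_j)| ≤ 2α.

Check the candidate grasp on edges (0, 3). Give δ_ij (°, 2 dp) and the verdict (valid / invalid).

α = atan 0.4 = 21.80°;  2α = 43.60°
edge 0: e_0 = (+1.66, -0.20);  n_0 = (-0.1196, -0.9928)
edge 3: e_3 = (-2.01, -0.88);  n_3 = (-0.4011, +0.9161)
∠(n_0, n_3) = 149.49°
δ = |180° − 149.49°| = 30.51°
30.51° ≤ 2α = 43.60°  →  valid

δ = 30.51°, valid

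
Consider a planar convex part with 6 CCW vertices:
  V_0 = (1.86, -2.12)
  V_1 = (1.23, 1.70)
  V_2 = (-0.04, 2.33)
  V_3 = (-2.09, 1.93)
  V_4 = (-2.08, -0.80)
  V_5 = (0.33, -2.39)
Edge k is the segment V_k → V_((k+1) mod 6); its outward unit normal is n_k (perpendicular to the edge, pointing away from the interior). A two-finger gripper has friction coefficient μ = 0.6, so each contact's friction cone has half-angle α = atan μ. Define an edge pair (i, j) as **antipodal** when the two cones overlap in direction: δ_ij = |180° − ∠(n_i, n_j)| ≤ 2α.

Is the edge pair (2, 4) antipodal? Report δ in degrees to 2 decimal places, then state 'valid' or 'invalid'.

α = atan 0.6 = 30.96°;  2α = 61.93°
edge 2: e_2 = (-2.05, -0.40);  n_2 = (-0.1915, +0.9815)
edge 4: e_4 = (+2.41, -1.59);  n_4 = (-0.5507, -0.8347)
∠(n_2, n_4) = 135.54°
δ = |180° − 135.54°| = 44.46°
44.46° ≤ 2α = 61.93°  →  valid

δ = 44.46°, valid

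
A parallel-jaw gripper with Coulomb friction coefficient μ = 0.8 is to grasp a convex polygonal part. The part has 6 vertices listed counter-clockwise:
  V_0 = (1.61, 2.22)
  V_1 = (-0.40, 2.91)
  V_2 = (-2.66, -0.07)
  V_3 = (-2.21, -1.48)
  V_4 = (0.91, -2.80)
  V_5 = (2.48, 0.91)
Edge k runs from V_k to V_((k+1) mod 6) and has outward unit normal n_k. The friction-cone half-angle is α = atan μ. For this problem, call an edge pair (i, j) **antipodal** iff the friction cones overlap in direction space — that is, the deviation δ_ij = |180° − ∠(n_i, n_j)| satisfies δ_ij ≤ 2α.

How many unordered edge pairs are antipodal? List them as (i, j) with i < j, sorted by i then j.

count = 8; pairs: (0,2), (0,3), (1,3), (1,4), (1,5), (2,4), (2,5), (3,5)

α = atan 0.8 = 38.66°;  2α = 77.32°
n_0 = (+0.3247, +0.9458)
n_1 = (-0.7968, +0.6043)
n_2 = (-0.9527, -0.3040)
n_3 = (-0.3896, -0.9210)
n_4 = (+0.9209, -0.3897)
n_5 = (+0.8330, +0.5532)
  (0,1): δ = 108.23°  ·
  (0,2): δ = 53.35°  ✓
  (0,3): δ = 3.99°  ✓
  (0,4): δ = 86.01°  ·
  (0,5): δ = 142.54°  ·
  (1,2): δ = 125.12°  ·
  (1,3): δ = 75.76°  ✓
  (1,4): δ = 14.24°  ✓
  (1,5): δ = 70.77°  ✓
  (2,3): δ = 130.63°  ·
  (2,4): δ = 40.64°  ✓
  (2,5): δ = 15.89°  ✓
  (3,4): δ = 90.01°  ·
  (3,5): δ = 33.48°  ✓
  (4,5): δ = 123.47°  ·
antipodal pairs: 8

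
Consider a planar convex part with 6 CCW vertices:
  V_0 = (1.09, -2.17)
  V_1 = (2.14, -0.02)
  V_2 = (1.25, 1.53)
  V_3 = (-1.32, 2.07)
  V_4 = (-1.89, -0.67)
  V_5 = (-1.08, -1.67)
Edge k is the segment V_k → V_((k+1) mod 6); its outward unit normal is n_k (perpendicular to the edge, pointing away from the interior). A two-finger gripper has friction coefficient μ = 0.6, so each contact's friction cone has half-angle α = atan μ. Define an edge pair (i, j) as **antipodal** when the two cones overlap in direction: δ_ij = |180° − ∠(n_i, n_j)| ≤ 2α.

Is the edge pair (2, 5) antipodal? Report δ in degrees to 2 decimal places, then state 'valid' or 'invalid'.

α = atan 0.6 = 30.96°;  2α = 61.93°
edge 2: e_2 = (-2.57, +0.54);  n_2 = (+0.2056, +0.9786)
edge 5: e_5 = (+2.17, -0.50);  n_5 = (-0.2245, -0.9745)
∠(n_2, n_5) = 178.89°
δ = |180° − 178.89°| = 1.11°
1.11° ≤ 2α = 61.93°  →  valid

δ = 1.11°, valid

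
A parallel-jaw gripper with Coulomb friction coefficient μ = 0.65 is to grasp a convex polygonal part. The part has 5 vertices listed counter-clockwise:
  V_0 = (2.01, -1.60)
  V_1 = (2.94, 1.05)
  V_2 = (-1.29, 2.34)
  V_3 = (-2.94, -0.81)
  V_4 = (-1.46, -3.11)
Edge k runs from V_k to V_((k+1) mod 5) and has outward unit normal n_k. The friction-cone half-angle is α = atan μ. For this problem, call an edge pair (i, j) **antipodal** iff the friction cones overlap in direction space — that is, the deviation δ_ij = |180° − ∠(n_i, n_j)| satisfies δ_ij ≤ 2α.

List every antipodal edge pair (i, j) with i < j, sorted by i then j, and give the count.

α = atan 0.65 = 33.02°;  2α = 66.05°
n_0 = (+0.9436, -0.3311)
n_1 = (+0.2917, +0.9565)
n_2 = (-0.8858, +0.4640)
n_3 = (-0.8409, -0.5411)
n_4 = (+0.3990, -0.9169)
  (0,1): δ = 87.62°  ·
  (0,2): δ = 8.31°  ✓
  (0,3): δ = 52.10°  ✓
  (0,4): δ = 132.85°  ·
  (1,2): δ = 100.69°  ·
  (1,3): δ = 40.28°  ✓
  (1,4): δ = 40.48°  ✓
  (2,3): δ = 119.59°  ·
  (2,4): δ = 38.84°  ✓
  (3,4): δ = 99.24°  ·
antipodal pairs: 5

count = 5; pairs: (0,2), (0,3), (1,3), (1,4), (2,4)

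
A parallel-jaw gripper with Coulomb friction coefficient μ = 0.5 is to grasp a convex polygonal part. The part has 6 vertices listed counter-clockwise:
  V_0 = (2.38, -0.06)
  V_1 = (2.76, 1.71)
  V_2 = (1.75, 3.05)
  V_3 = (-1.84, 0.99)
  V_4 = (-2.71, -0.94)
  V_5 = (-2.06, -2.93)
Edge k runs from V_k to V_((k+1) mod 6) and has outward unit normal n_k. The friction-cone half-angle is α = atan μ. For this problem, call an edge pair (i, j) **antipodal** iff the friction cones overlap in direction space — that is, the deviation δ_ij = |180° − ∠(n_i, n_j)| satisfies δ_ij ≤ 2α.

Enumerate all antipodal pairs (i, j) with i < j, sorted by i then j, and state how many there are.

count = 6; pairs: (0,2), (0,3), (0,4), (1,4), (2,5), (3,5)

α = atan 0.5 = 26.57°;  2α = 53.13°
n_0 = (+0.9777, -0.2099)
n_1 = (+0.7986, +0.6019)
n_2 = (-0.4977, +0.8673)
n_3 = (-0.9117, +0.4110)
n_4 = (-0.9506, -0.3105)
n_5 = (+0.5429, -0.8398)
  (0,1): δ = 130.88°  ·
  (0,2): δ = 48.04°  ✓
  (0,3): δ = 12.15°  ✓
  (0,4): δ = 30.21°  ✓
  (0,5): δ = 135.00°  ·
  (1,2): δ = 97.16°  ·
  (1,3): δ = 61.27°  ·
  (1,4): δ = 18.92°  ✓
  (1,5): δ = 85.87°  ·
  (2,3): δ = 144.11°  ·
  (2,4): δ = 101.76°  ·
  (2,5): δ = 3.03°  ✓
  (3,4): δ = 137.65°  ·
  (3,5): δ = 32.86°  ✓
  (4,5): δ = 75.21°  ·
antipodal pairs: 6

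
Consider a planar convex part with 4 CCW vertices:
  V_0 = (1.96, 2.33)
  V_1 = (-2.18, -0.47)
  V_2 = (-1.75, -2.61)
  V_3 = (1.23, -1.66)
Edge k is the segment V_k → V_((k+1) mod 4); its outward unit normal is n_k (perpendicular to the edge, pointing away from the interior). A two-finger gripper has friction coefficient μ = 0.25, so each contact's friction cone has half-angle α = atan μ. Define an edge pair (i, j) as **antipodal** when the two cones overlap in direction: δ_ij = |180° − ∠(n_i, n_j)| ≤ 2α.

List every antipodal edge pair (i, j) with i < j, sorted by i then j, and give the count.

α = atan 0.25 = 14.04°;  2α = 28.07°
n_0 = (-0.5602, +0.8283)
n_1 = (-0.9804, -0.1970)
n_2 = (+0.3037, -0.9528)
n_3 = (+0.9837, -0.1800)
  (0,1): δ = 112.71°  ·
  (0,2): δ = 16.39°  ✓
  (0,3): δ = 45.56°  ·
  (1,2): δ = 83.68°  ·
  (1,3): δ = 21.73°  ✓
  (2,3): δ = 118.05°  ·
antipodal pairs: 2

count = 2; pairs: (0,2), (1,3)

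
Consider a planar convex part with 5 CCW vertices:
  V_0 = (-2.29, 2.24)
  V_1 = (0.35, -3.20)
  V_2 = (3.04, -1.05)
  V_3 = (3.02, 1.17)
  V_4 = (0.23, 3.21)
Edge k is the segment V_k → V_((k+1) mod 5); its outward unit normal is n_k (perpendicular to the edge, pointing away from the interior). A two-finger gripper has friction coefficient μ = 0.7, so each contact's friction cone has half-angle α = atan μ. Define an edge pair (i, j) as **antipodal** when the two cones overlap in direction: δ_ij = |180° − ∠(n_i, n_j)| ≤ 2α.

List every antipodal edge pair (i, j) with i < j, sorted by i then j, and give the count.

α = atan 0.7 = 34.99°;  2α = 69.98°
n_0 = (-0.8997, -0.4366)
n_1 = (+0.6243, -0.7812)
n_2 = (+1.0000, +0.0090)
n_3 = (+0.5902, +0.8072)
n_4 = (-0.3592, +0.9333)
  (0,1): δ = 77.25°  ·
  (0,2): δ = 25.37°  ✓
  (0,3): δ = 27.94°  ✓
  (0,4): δ = 85.17°  ·
  (1,2): δ = 128.12°  ·
  (1,3): δ = 74.81°  ·
  (1,4): δ = 17.58°  ✓
  (2,3): δ = 126.69°  ·
  (2,4): δ = 69.46°  ✓
  (3,4): δ = 122.77°  ·
antipodal pairs: 4

count = 4; pairs: (0,2), (0,3), (1,4), (2,4)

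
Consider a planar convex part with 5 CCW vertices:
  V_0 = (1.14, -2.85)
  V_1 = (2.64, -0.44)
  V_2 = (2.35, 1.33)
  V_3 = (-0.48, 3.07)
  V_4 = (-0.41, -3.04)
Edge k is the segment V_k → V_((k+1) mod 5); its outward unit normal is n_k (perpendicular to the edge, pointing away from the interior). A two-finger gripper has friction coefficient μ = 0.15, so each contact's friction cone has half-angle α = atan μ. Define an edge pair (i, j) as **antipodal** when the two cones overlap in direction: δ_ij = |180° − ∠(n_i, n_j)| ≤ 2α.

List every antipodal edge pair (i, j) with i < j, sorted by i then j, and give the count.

count = 1; pairs: (1,3)

α = atan 0.15 = 8.53°;  2α = 17.06°
n_0 = (+0.8490, -0.5284)
n_1 = (+0.9868, +0.1617)
n_2 = (+0.5238, +0.8519)
n_3 = (-0.9999, -0.0115)
n_4 = (+0.1217, -0.9926)
  (0,1): δ = 138.80°  ·
  (0,2): δ = 89.69°  ·
  (0,3): δ = 32.55°  ·
  (0,4): δ = 128.89°  ·
  (1,2): δ = 130.89°  ·
  (1,3): δ = 8.65°  ✓
  (1,4): δ = 87.68°  ·
  (2,3): δ = 57.76°  ·
  (2,4): δ = 38.57°  ·
  (3,4): δ = 83.67°  ·
antipodal pairs: 1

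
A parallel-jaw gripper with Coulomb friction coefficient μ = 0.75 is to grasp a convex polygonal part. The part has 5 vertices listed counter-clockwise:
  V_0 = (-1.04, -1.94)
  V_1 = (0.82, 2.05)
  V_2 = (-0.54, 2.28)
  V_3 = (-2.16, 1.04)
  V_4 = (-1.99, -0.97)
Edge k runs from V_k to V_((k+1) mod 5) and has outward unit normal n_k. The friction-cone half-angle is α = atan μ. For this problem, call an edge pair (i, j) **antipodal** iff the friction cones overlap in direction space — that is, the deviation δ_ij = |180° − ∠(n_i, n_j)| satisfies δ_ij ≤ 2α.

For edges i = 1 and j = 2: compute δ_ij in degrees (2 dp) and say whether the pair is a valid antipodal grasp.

α = atan 0.75 = 36.87°;  2α = 73.74°
edge 1: e_1 = (-1.36, +0.23);  n_1 = (+0.1667, +0.9860)
edge 2: e_2 = (-1.62, -1.24);  n_2 = (-0.6078, +0.7941)
∠(n_1, n_2) = 47.03°
δ = |180° − 47.03°| = 132.97°
132.97° > 2α = 73.74°  →  invalid

δ = 132.97°, invalid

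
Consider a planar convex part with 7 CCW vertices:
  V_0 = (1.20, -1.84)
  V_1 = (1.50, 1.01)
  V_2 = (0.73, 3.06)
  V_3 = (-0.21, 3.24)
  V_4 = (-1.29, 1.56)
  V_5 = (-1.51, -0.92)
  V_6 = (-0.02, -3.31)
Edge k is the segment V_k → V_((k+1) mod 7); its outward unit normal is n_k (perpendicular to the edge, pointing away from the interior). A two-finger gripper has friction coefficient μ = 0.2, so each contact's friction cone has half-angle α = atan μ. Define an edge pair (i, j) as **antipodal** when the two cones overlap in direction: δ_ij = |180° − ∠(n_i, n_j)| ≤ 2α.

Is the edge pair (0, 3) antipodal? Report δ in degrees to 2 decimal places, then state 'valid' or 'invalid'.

δ = 26.73°, invalid

α = atan 0.2 = 11.31°;  2α = 22.62°
edge 0: e_0 = (+0.30, +2.85);  n_0 = (+0.9945, -0.1047)
edge 3: e_3 = (-1.08, -1.68);  n_3 = (-0.8412, +0.5408)
∠(n_0, n_3) = 153.27°
δ = |180° − 153.27°| = 26.73°
26.73° > 2α = 22.62°  →  invalid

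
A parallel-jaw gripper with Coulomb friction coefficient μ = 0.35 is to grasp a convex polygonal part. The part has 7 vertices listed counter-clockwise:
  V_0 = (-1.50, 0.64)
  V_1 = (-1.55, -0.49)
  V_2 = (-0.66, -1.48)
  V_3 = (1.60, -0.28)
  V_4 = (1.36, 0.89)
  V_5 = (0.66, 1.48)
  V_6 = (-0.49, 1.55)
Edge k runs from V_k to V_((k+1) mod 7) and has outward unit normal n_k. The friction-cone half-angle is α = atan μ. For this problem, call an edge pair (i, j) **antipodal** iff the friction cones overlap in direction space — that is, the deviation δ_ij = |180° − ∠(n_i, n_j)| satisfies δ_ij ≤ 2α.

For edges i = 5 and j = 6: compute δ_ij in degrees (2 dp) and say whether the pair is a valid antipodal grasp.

α = atan 0.35 = 19.29°;  2α = 38.58°
edge 5: e_5 = (-1.15, +0.07);  n_5 = (+0.0608, +0.9982)
edge 6: e_6 = (-1.01, -0.91);  n_6 = (-0.6694, +0.7429)
∠(n_5, n_6) = 45.50°
δ = |180° − 45.50°| = 134.50°
134.50° > 2α = 38.58°  →  invalid

δ = 134.50°, invalid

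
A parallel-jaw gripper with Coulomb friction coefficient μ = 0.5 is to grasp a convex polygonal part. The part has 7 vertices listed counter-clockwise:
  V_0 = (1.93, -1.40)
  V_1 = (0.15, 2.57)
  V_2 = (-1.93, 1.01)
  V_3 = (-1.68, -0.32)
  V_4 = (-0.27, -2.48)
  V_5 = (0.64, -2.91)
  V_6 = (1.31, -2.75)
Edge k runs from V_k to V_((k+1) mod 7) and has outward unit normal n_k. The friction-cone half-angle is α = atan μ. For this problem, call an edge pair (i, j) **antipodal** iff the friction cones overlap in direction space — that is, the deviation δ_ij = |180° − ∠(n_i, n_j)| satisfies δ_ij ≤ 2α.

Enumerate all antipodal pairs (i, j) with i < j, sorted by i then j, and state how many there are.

count = 6; pairs: (0,2), (0,3), (0,4), (1,5), (1,6), (2,6)

α = atan 0.5 = 26.57°;  2α = 53.13°
n_0 = (+0.9125, +0.4091)
n_1 = (-0.6000, +0.8000)
n_2 = (-0.9828, -0.1847)
n_3 = (-0.8374, -0.5466)
n_4 = (-0.4272, -0.9041)
n_5 = (+0.2323, -0.9727)
n_6 = (+0.9087, -0.4173)
  (0,1): δ = 77.28°  ·
  (0,2): δ = 13.50°  ✓
  (0,3): δ = 8.99°  ✓
  (0,4): δ = 40.56°  ✓
  (0,5): δ = 79.28°  ·
  (0,6): δ = 131.18°  ·
  (1,2): δ = 116.22°  ·
  (1,3): δ = 93.73°  ·
  (1,4): δ = 62.16°  ·
  (1,5): δ = 23.44°  ✓
  (1,6): δ = 28.46°  ✓
  (2,3): δ = 157.51°  ·
  (2,4): δ = 125.94°  ·
  (2,5): δ = 87.21°  ·
  (2,6): δ = 35.31°  ✓
  (3,4): δ = 148.43°  ·
  (3,5): δ = 109.70°  ·
  (3,6): δ = 57.80°  ·
  (4,5): δ = 141.28°  ·
  (4,6): δ = 89.38°  ·
  (5,6): δ = 128.10°  ·
antipodal pairs: 6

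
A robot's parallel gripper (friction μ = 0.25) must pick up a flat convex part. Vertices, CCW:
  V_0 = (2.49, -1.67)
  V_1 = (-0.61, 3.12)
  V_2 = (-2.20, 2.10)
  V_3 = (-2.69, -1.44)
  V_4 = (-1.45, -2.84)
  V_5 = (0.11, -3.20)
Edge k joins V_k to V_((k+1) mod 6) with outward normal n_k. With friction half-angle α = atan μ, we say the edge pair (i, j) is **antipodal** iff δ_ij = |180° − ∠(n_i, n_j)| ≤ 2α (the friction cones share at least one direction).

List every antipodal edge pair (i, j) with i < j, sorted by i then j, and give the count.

α = atan 0.25 = 14.04°;  2α = 28.07°
n_0 = (+0.8395, +0.5433)
n_1 = (-0.5400, +0.8417)
n_2 = (-0.9906, +0.1371)
n_3 = (-0.7486, -0.6630)
n_4 = (-0.2249, -0.9744)
n_5 = (+0.5408, -0.8412)
  (0,1): δ = 90.23°  ·
  (0,2): δ = 40.79°  ·
  (0,3): δ = 8.62°  ✓
  (0,4): δ = 44.10°  ·
  (0,5): δ = 89.83°  ·
  (1,2): δ = 130.56°  ·
  (1,3): δ = 81.15°  ·
  (1,4): δ = 45.68°  ·
  (1,5): δ = 0.05°  ✓
  (2,3): δ = 130.59°  ·
  (2,4): δ = 95.11°  ·
  (2,5): δ = 49.38°  ·
  (3,4): δ = 144.53°  ·
  (3,5): δ = 98.80°  ·
  (4,5): δ = 134.27°  ·
antipodal pairs: 2

count = 2; pairs: (0,3), (1,5)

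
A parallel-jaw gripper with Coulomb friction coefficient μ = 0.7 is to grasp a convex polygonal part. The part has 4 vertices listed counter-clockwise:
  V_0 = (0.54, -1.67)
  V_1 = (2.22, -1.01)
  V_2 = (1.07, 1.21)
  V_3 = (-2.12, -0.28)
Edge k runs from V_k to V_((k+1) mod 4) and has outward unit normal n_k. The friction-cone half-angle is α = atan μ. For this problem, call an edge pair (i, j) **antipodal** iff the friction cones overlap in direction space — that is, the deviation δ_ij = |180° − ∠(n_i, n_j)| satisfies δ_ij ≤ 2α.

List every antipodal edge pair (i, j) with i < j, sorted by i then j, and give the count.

count = 3; pairs: (0,2), (1,3), (2,3)

α = atan 0.7 = 34.99°;  2α = 69.98°
n_0 = (+0.3657, -0.9308)
n_1 = (+0.8879, +0.4600)
n_2 = (-0.4232, +0.9060)
n_3 = (-0.4631, -0.8863)
  (0,1): δ = 84.06°  ·
  (0,2): δ = 3.59°  ✓
  (0,3): δ = 130.96°  ·
  (1,2): δ = 92.35°  ·
  (1,3): δ = 35.03°  ✓
  (2,3): δ = 52.63°  ✓
antipodal pairs: 3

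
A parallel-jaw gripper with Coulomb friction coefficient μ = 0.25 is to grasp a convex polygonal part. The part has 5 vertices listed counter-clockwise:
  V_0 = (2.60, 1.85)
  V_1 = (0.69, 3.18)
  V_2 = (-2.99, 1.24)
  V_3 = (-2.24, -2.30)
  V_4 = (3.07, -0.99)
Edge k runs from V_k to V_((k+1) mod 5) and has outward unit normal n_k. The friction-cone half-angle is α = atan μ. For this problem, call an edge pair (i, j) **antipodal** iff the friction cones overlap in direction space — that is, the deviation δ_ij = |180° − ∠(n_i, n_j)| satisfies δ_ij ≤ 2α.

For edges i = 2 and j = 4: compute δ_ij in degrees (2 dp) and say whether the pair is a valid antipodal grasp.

α = atan 0.25 = 14.04°;  2α = 28.07°
edge 2: e_2 = (+0.75, -3.54);  n_2 = (-0.9783, -0.2073)
edge 4: e_4 = (-0.47, +2.84);  n_4 = (+0.9866, +0.1633)
∠(n_2, n_4) = 177.43°
δ = |180° − 177.43°| = 2.57°
2.57° ≤ 2α = 28.07°  →  valid

δ = 2.57°, valid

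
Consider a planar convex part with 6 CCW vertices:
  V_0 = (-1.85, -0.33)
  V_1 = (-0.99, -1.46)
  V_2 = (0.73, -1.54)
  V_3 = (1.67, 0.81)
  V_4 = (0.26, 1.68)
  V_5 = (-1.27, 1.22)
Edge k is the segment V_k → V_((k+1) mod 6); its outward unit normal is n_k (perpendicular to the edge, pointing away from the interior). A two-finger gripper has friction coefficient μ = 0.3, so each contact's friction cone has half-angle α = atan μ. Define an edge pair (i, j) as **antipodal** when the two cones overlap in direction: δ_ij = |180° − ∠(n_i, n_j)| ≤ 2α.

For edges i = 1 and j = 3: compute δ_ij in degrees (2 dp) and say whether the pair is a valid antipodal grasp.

δ = 29.01°, valid

α = atan 0.3 = 16.70°;  2α = 33.40°
edge 1: e_1 = (+1.72, -0.08);  n_1 = (-0.0465, -0.9989)
edge 3: e_3 = (-1.41, +0.87);  n_3 = (+0.5251, +0.8510)
∠(n_1, n_3) = 150.99°
δ = |180° − 150.99°| = 29.01°
29.01° ≤ 2α = 33.40°  →  valid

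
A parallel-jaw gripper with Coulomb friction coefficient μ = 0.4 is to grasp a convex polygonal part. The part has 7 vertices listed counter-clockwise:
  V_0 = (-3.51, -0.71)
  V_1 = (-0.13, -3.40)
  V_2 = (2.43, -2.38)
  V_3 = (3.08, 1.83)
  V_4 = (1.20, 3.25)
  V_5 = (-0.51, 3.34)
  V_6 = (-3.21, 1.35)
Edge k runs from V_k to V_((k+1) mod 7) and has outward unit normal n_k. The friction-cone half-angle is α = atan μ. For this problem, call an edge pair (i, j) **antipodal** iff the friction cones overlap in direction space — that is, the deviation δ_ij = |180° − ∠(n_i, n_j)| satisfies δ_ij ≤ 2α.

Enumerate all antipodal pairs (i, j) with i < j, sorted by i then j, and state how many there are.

α = atan 0.4 = 21.80°;  2α = 43.60°
n_0 = (-0.6227, -0.7824)
n_1 = (+0.3701, -0.9290)
n_2 = (+0.9883, -0.1526)
n_3 = (+0.6027, +0.7980)
n_4 = (+0.0526, +0.9986)
n_5 = (-0.5933, +0.8050)
n_6 = (-0.9896, +0.1441)
  (0,1): δ = 119.76°  ·
  (0,2): δ = 60.26°  ·
  (0,3): δ = 1.45°  ✓
  (0,4): δ = 35.50°  ✓
  (0,5): δ = 74.91°  ·
  (0,6): δ = 120.23°  ·
  (1,2): δ = 120.50°  ·
  (1,3): δ = 58.79°  ·
  (1,4): δ = 24.74°  ✓
  (1,5): δ = 14.67°  ✓
  (1,6): δ = 59.99°  ·
  (2,3): δ = 118.29°  ·
  (2,4): δ = 84.24°  ·
  (2,5): δ = 44.83°  ·
  (2,6): δ = 0.49°  ✓
  (3,4): δ = 145.95°  ·
  (3,5): δ = 106.54°  ·
  (3,6): δ = 61.22°  ·
  (4,5): δ = 140.60°  ·
  (4,6): δ = 95.27°  ·
  (5,6): δ = 134.68°  ·
antipodal pairs: 5

count = 5; pairs: (0,3), (0,4), (1,4), (1,5), (2,6)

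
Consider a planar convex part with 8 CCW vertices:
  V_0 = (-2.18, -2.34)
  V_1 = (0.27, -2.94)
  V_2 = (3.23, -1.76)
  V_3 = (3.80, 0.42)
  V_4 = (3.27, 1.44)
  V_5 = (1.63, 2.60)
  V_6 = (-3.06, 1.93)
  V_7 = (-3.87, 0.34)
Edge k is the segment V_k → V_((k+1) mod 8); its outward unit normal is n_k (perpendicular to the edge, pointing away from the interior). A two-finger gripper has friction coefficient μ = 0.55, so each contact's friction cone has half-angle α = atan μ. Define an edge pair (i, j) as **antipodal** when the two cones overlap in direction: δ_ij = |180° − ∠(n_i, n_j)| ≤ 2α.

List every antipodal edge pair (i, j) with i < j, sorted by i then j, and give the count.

α = atan 0.55 = 28.81°;  2α = 57.62°
n_0 = (-0.2379, -0.9713)
n_1 = (+0.3703, -0.9289)
n_2 = (+0.9675, -0.2530)
n_3 = (+0.8874, +0.4611)
n_4 = (+0.5775, +0.8164)
n_5 = (-0.1414, +0.9899)
n_6 = (-0.8910, +0.4539)
n_7 = (-0.8459, -0.5334)
  (0,1): δ = 144.50°  ·
  (0,2): δ = 90.89°  ·
  (0,3): δ = 48.78°  ✓
  (0,4): δ = 21.51°  ✓
  (0,5): δ = 21.89°  ✓
  (0,6): δ = 76.76°  ·
  (0,7): δ = 136.00°  ·
  (1,2): δ = 126.39°  ·
  (1,3): δ = 84.28°  ·
  (1,4): δ = 57.01°  ✓
  (1,5): δ = 13.60°  ✓
  (1,6): δ = 41.27°  ✓
  (1,7): δ = 100.50°  ·
  (2,3): δ = 137.89°  ·
  (2,4): δ = 110.62°  ·
  (2,5): δ = 67.22°  ·
  (2,6): δ = 12.34°  ✓
  (2,7): δ = 46.89°  ✓
  (3,4): δ = 152.73°  ·
  (3,5): δ = 109.33°  ·
  (3,6): δ = 54.45°  ✓
  (3,7): δ = 4.78°  ✓
  (4,5): δ = 136.60°  ·
  (4,6): δ = 81.72°  ·
  (4,7): δ = 22.49°  ✓
  (5,6): δ = 125.13°  ·
  (5,7): δ = 65.89°  ·
  (6,7): δ = 120.77°  ·
antipodal pairs: 11

count = 11; pairs: (0,3), (0,4), (0,5), (1,4), (1,5), (1,6), (2,6), (2,7), (3,6), (3,7), (4,7)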